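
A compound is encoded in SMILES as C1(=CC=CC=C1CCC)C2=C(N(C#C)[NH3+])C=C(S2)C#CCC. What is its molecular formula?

Heavy atoms from the SMILES: 19 C, 2 N, 1 S.
Implicit hydrogens by atom environment:
  5 × C (aromatic): 1 H each → 5
  5 × C (aromatic): no H
  3 × C: 2 H each → 6
  3 × C: no H
  2 × C: 3 H each → 6
  1 × C: 1 H
  1 × N (charge +1): 3 H
  1 × N: no H
  1 × S (aromatic): no H
  Total hydrogens = 21.
Net charge +1.
Molecular formula: C19H21N2S+

C19H21N2S+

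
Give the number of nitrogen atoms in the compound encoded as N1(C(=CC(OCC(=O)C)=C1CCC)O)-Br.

1

The symbol for nitrogen appears 1 time in the SMILES.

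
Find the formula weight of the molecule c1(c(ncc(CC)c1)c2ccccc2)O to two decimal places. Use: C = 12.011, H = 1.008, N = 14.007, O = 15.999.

199.25

Molecular formula: C13H13NO.
M = 13×12.011 + 13×1.008 + 1×14.007 + 1×15.999 = 199.25 g/mol.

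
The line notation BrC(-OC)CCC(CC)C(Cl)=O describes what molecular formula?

C8H14BrClO2

Heavy atoms from the SMILES: 1 Br, 8 C, 1 Cl, 2 O.
Implicit hydrogens by atom environment:
  3 × C: 2 H each → 6
  2 × C: 3 H each → 6
  2 × C: 1 H each → 2
  2 × O: no H
  1 × Br: no H
  1 × C: no H
  1 × Cl: no H
  Total hydrogens = 14.
Molecular formula: C8H14BrClO2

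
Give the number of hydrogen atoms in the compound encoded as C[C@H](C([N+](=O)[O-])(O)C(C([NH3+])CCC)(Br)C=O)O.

18

Hydrogens are implicit in SMILES; fill each atom to its normal valence:
  3 × C: 1 H each → 3
  2 × C: 3 H each → 6
  2 × C: 2 H each → 4
  2 × C: no H
  2 × O: 1 H each → 2
  2 × O: no H
  1 × Br: no H
  1 × N (charge +1): 3 H
  1 × N (charge +1): no H
  1 × O (charge -1): no H
  Total hydrogens = 18.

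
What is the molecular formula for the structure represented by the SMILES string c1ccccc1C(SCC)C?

C10H14S

Heavy atoms from the SMILES: 10 C, 1 S.
Implicit hydrogens by atom environment:
  5 × C (aromatic): 1 H each → 5
  2 × C: 3 H each → 6
  1 × C: 2 H
  1 × C: 1 H
  1 × C (aromatic): no H
  1 × S: no H
  Total hydrogens = 14.
Molecular formula: C10H14S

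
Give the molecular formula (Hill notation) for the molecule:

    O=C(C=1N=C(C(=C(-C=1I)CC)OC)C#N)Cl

Heavy atoms from the SMILES: 10 C, 1 Cl, 1 I, 2 N, 2 O.
Implicit hydrogens by atom environment:
  5 × C (aromatic): no H
  2 × C: 3 H each → 6
  2 × C: no H
  2 × O: no H
  1 × C: 2 H
  1 × Cl: no H
  1 × I: no H
  1 × N (aromatic): no H
  1 × N: no H
  Total hydrogens = 8.
Molecular formula: C10H8ClIN2O2

C10H8ClIN2O2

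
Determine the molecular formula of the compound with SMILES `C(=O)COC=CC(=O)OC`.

C6H8O4

Heavy atoms from the SMILES: 6 C, 4 O.
Implicit hydrogens by atom environment:
  4 × O: no H
  3 × C: 1 H each → 3
  1 × C: 3 H
  1 × C: 2 H
  1 × C: no H
  Total hydrogens = 8.
Molecular formula: C6H8O4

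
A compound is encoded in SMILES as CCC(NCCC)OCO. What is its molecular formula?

C7H17NO2

Heavy atoms from the SMILES: 7 C, 1 N, 2 O.
Implicit hydrogens by atom environment:
  4 × C: 2 H each → 8
  2 × C: 3 H each → 6
  1 × C: 1 H
  1 × N: 1 H
  1 × O: 1 H
  1 × O: no H
  Total hydrogens = 17.
Molecular formula: C7H17NO2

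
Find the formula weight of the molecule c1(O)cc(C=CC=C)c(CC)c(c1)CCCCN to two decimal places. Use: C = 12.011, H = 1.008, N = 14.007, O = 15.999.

Molecular formula: C16H23NO.
M = 16×12.011 + 23×1.008 + 1×14.007 + 1×15.999 = 245.37 g/mol.

245.37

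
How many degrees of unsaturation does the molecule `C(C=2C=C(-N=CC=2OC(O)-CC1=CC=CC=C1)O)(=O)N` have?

9

Molecular formula from the SMILES: C14H14N2O4.
DoU = (2C + 2 + N − H − X)/2 = (2·14 + 2 + 2 − 14 − 0)/2 = 18/2 = 9.
(Structurally: 2 ring(s) + 7 π bond(s) = 9.)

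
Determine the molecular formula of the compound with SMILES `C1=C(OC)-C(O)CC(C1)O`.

C7H12O3

Heavy atoms from the SMILES: 7 C, 3 O.
Implicit hydrogens by atom environment:
  3 × C: 1 H each → 3
  2 × C: 2 H each → 4
  2 × O: 1 H each → 2
  1 × C: 3 H
  1 × C: no H
  1 × O: no H
  Total hydrogens = 12.
Molecular formula: C7H12O3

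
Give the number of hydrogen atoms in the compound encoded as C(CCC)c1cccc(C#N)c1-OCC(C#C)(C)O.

Hydrogens are implicit in SMILES; fill each atom to its normal valence:
  4 × C: 2 H each → 8
  3 × C (aromatic): 1 H each → 3
  3 × C (aromatic): no H
  3 × C: no H
  2 × C: 3 H each → 6
  1 × C: 1 H
  1 × N: no H
  1 × O: 1 H
  1 × O: no H
  Total hydrogens = 19.

19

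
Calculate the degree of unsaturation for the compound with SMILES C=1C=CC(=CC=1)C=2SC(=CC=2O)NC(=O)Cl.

Molecular formula from the SMILES: C11H8ClNO2S.
DoU = (2C + 2 + N − H − X)/2 = (2·11 + 2 + 1 − 8 − 1)/2 = 16/2 = 8.
(Structurally: 2 ring(s) + 6 π bond(s) = 8.)

8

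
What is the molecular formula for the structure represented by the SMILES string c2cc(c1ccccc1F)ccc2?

Heavy atoms from the SMILES: 12 C, 1 F.
Implicit hydrogens by atom environment:
  9 × C (aromatic): 1 H each → 9
  3 × C (aromatic): no H
  1 × F: no H
  Total hydrogens = 9.
Molecular formula: C12H9F

C12H9F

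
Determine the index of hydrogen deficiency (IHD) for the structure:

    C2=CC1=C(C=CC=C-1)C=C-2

7

Molecular formula from the SMILES: C10H8.
DoU = (2C + 2 + N − H − X)/2 = (2·10 + 2 + 0 − 8 − 0)/2 = 14/2 = 7.
(Structurally: 2 ring(s) + 5 π bond(s) = 7.)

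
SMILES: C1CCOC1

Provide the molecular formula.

C4H8O

Heavy atoms from the SMILES: 4 C, 1 O.
Implicit hydrogens by atom environment:
  4 × C: 2 H each → 8
  1 × O: no H
  Total hydrogens = 8.
Molecular formula: C4H8O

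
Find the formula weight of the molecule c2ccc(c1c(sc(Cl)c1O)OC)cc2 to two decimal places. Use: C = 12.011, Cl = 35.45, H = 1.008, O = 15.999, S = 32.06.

Molecular formula: C11H9ClO2S.
M = 11×12.011 + 1×35.45 + 9×1.008 + 2×15.999 + 1×32.06 = 240.70 g/mol.

240.70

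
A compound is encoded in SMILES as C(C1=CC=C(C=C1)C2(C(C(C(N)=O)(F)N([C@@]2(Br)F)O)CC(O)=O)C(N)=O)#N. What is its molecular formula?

C15H13BrF2N4O5

Heavy atoms from the SMILES: 1 Br, 15 C, 2 F, 4 N, 5 O.
Implicit hydrogens by atom environment:
  7 × C: no H
  4 × C (aromatic): 1 H each → 4
  3 × O: no H
  2 × C (aromatic): no H
  2 × F: no H
  2 × N: 2 H each → 4
  2 × N: no H
  2 × O: 1 H each → 2
  1 × Br: no H
  1 × C: 2 H
  1 × C: 1 H
  Total hydrogens = 13.
Molecular formula: C15H13BrF2N4O5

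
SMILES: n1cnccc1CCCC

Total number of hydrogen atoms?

12

Hydrogens are implicit in SMILES; fill each atom to its normal valence:
  3 × C: 2 H each → 6
  3 × C (aromatic): 1 H each → 3
  2 × N (aromatic): no H
  1 × C: 3 H
  1 × C (aromatic): no H
  Total hydrogens = 12.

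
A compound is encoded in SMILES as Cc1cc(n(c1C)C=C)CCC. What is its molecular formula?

Heavy atoms from the SMILES: 11 C, 1 N.
Implicit hydrogens by atom environment:
  3 × C: 3 H each → 9
  3 × C: 2 H each → 6
  3 × C (aromatic): no H
  1 × C (aromatic): 1 H
  1 × C: 1 H
  1 × N (aromatic): no H
  Total hydrogens = 17.
Molecular formula: C11H17N

C11H17N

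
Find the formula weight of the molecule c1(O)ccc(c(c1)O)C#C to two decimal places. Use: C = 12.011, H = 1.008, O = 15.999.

134.13

Molecular formula: C8H6O2.
M = 8×12.011 + 6×1.008 + 2×15.999 = 134.13 g/mol.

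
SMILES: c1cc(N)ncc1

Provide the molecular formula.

C5H6N2

Heavy atoms from the SMILES: 5 C, 2 N.
Implicit hydrogens by atom environment:
  4 × C (aromatic): 1 H each → 4
  1 × C (aromatic): no H
  1 × N: 2 H
  1 × N (aromatic): no H
  Total hydrogens = 6.
Molecular formula: C5H6N2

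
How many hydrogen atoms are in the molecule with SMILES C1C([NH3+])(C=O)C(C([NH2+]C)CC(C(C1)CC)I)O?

Hydrogens are implicit in SMILES; fill each atom to its normal valence:
  5 × C: 1 H each → 5
  4 × C: 2 H each → 8
  2 × C: 3 H each → 6
  1 × C: no H
  1 × I: no H
  1 × N (charge +1): 3 H
  1 × N (charge +1): 2 H
  1 × O: 1 H
  1 × O: no H
  Total hydrogens = 25.

25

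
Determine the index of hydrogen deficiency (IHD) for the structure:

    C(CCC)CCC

0

Molecular formula from the SMILES: C7H16.
DoU = (2C + 2 + N − H − X)/2 = (2·7 + 2 + 0 − 16 − 0)/2 = 0/2 = 0.
(Structurally: 0 ring(s) + 0 π bond(s) = 0.)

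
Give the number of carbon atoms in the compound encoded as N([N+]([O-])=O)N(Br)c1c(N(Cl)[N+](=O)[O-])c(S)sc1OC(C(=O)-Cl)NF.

The symbol for carbon appears 6 times in the SMILES. Lowercase c denotes aromatic carbon and counts toward C.

6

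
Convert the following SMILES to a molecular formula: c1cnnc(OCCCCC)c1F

Heavy atoms from the SMILES: 9 C, 1 F, 2 N, 1 O.
Implicit hydrogens by atom environment:
  4 × C: 2 H each → 8
  2 × C (aromatic): 1 H each → 2
  2 × C (aromatic): no H
  2 × N (aromatic): no H
  1 × C: 3 H
  1 × F: no H
  1 × O: no H
  Total hydrogens = 13.
Molecular formula: C9H13FN2O

C9H13FN2O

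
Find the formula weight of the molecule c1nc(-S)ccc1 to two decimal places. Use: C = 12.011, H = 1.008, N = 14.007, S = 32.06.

111.16

Molecular formula: C5H5NS.
M = 5×12.011 + 5×1.008 + 1×14.007 + 1×32.06 = 111.16 g/mol.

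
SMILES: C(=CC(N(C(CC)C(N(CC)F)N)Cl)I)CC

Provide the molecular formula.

Heavy atoms from the SMILES: 11 C, 1 Cl, 1 F, 1 I, 3 N.
Implicit hydrogens by atom environment:
  5 × C: 1 H each → 5
  3 × C: 3 H each → 9
  3 × C: 2 H each → 6
  2 × N: no H
  1 × Cl: no H
  1 × F: no H
  1 × I: no H
  1 × N: 2 H
  Total hydrogens = 22.
Molecular formula: C11H22ClFIN3

C11H22ClFIN3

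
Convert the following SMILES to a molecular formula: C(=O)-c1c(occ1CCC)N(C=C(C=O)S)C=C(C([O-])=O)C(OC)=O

Heavy atoms from the SMILES: 16 C, 1 N, 7 O, 1 S.
Implicit hydrogens by atom environment:
  5 × O: no H
  4 × C: 1 H each → 4
  4 × C: no H
  3 × C (aromatic): no H
  2 × C: 3 H each → 6
  2 × C: 2 H each → 4
  1 × C (aromatic): 1 H
  1 × N: no H
  1 × O (aromatic): no H
  1 × O (charge -1): no H
  1 × S: 1 H
  Total hydrogens = 16.
Net charge -1.
Molecular formula: C16H16NO7S-

C16H16NO7S-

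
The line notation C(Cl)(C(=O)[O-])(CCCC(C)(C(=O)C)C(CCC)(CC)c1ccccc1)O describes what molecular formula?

C21H30ClO4-

Heavy atoms from the SMILES: 21 C, 1 Cl, 4 O.
Implicit hydrogens by atom environment:
  6 × C: 2 H each → 12
  5 × C (aromatic): 1 H each → 5
  5 × C: no H
  4 × C: 3 H each → 12
  2 × O: no H
  1 × C (aromatic): no H
  1 × Cl: no H
  1 × O: 1 H
  1 × O (charge -1): no H
  Total hydrogens = 30.
Net charge -1.
Molecular formula: C21H30ClO4-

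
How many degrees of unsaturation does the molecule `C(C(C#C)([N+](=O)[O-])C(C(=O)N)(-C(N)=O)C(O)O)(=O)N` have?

6

Molecular formula from the SMILES: C8H10N4O7.
DoU = (2C + 2 + N − H − X)/2 = (2·8 + 2 + 4 − 10 − 0)/2 = 12/2 = 6.
(Structurally: 0 ring(s) + 6 π bond(s) = 6.)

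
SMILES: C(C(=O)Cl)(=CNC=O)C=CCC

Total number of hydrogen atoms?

10

Hydrogens are implicit in SMILES; fill each atom to its normal valence:
  4 × C: 1 H each → 4
  2 × C: no H
  2 × O: no H
  1 × C: 3 H
  1 × C: 2 H
  1 × Cl: no H
  1 × N: 1 H
  Total hydrogens = 10.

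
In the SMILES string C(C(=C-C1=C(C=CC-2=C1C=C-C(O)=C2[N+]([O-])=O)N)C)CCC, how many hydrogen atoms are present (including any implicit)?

Hydrogens are implicit in SMILES; fill each atom to its normal valence:
  6 × C (aromatic): no H
  4 × C (aromatic): 1 H each → 4
  3 × C: 2 H each → 6
  2 × C: 3 H each → 6
  1 × C: 1 H
  1 × C: no H
  1 × N: 2 H
  1 × N (charge +1): no H
  1 × O: 1 H
  1 × O: no H
  1 × O (charge -1): no H
  Total hydrogens = 20.

20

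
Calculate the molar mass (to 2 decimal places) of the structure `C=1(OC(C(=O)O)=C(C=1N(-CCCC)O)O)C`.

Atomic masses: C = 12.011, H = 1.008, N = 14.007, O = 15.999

Molecular formula: C10H15NO5.
M = 10×12.011 + 15×1.008 + 1×14.007 + 5×15.999 = 229.23 g/mol.

229.23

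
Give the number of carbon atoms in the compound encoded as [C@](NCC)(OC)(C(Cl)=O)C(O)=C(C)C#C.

10

The symbol for carbon appears 10 times in the SMILES. (Cl is a single chlorine, not C + l.)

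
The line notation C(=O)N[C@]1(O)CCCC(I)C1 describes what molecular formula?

C7H12INO2

Heavy atoms from the SMILES: 7 C, 1 I, 1 N, 2 O.
Implicit hydrogens by atom environment:
  4 × C: 2 H each → 8
  2 × C: 1 H each → 2
  1 × C: no H
  1 × I: no H
  1 × N: 1 H
  1 × O: 1 H
  1 × O: no H
  Total hydrogens = 12.
Molecular formula: C7H12INO2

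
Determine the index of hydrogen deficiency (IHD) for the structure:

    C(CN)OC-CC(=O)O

1

Molecular formula from the SMILES: C5H11NO3.
DoU = (2C + 2 + N − H − X)/2 = (2·5 + 2 + 1 − 11 − 0)/2 = 2/2 = 1.
(Structurally: 0 ring(s) + 1 π bond(s) = 1.)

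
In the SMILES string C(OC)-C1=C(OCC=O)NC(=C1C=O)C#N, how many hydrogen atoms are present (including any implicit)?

Hydrogens are implicit in SMILES; fill each atom to its normal valence:
  4 × C (aromatic): no H
  4 × O: no H
  2 × C: 2 H each → 4
  2 × C: 1 H each → 2
  1 × C: 3 H
  1 × C: no H
  1 × N (aromatic): 1 H
  1 × N: no H
  Total hydrogens = 10.

10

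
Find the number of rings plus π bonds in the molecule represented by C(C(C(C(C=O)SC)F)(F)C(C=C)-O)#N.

Molecular formula from the SMILES: C9H11F2NO2S.
DoU = (2C + 2 + N − H − X)/2 = (2·9 + 2 + 1 − 11 − 2)/2 = 8/2 = 4.
(Structurally: 0 ring(s) + 4 π bond(s) = 4.)

4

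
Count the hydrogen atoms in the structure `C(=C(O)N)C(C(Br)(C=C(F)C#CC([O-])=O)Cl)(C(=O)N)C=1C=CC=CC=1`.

Hydrogens are implicit in SMILES; fill each atom to its normal valence:
  8 × C: no H
  5 × C (aromatic): 1 H each → 5
  2 × C: 1 H each → 2
  2 × N: 2 H each → 4
  2 × O: no H
  1 × Br: no H
  1 × C (aromatic): no H
  1 × Cl: no H
  1 × F: no H
  1 × O: 1 H
  1 × O (charge -1): no H
  Total hydrogens = 12.

12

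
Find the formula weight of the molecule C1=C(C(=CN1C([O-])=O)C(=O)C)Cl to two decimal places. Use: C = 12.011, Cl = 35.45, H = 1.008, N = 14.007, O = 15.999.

Molecular formula: C7H5ClNO3-.
M = 7×12.011 + 1×35.45 + 5×1.008 + 1×14.007 + 3×15.999 = 186.57 g/mol.

186.57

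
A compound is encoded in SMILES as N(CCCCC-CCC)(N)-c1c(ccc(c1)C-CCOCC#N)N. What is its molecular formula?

Heavy atoms from the SMILES: 19 C, 4 N, 1 O.
Implicit hydrogens by atom environment:
  11 × C: 2 H each → 22
  3 × C (aromatic): 1 H each → 3
  3 × C (aromatic): no H
  2 × N: 2 H each → 4
  2 × N: no H
  1 × C: 3 H
  1 × C: no H
  1 × O: no H
  Total hydrogens = 32.
Molecular formula: C19H32N4O

C19H32N4O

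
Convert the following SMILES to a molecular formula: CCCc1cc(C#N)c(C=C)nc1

Heavy atoms from the SMILES: 11 C, 2 N.
Implicit hydrogens by atom environment:
  3 × C: 2 H each → 6
  3 × C (aromatic): no H
  2 × C (aromatic): 1 H each → 2
  1 × C: 3 H
  1 × C: 1 H
  1 × C: no H
  1 × N (aromatic): no H
  1 × N: no H
  Total hydrogens = 12.
Molecular formula: C11H12N2

C11H12N2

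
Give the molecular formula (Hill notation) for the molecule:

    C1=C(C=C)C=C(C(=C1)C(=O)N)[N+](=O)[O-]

Heavy atoms from the SMILES: 9 C, 2 N, 3 O.
Implicit hydrogens by atom environment:
  3 × C (aromatic): 1 H each → 3
  3 × C (aromatic): no H
  2 × O: no H
  1 × C: 2 H
  1 × C: 1 H
  1 × C: no H
  1 × N: 2 H
  1 × N (charge +1): no H
  1 × O (charge -1): no H
  Total hydrogens = 8.
Molecular formula: C9H8N2O3

C9H8N2O3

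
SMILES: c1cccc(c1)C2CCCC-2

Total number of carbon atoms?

The symbol for carbon appears 11 times in the SMILES. Lowercase c denotes aromatic carbon and counts toward C.

11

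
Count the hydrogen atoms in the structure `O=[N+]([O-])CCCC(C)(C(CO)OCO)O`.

17

Hydrogens are implicit in SMILES; fill each atom to its normal valence:
  5 × C: 2 H each → 10
  3 × O: 1 H each → 3
  2 × O: no H
  1 × C: 3 H
  1 × C: 1 H
  1 × C: no H
  1 × N (charge +1): no H
  1 × O (charge -1): no H
  Total hydrogens = 17.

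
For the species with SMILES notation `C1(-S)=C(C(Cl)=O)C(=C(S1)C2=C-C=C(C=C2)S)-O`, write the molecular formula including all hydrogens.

Heavy atoms from the SMILES: 11 C, 1 Cl, 2 O, 3 S.
Implicit hydrogens by atom environment:
  6 × C (aromatic): no H
  4 × C (aromatic): 1 H each → 4
  2 × S: 1 H each → 2
  1 × C: no H
  1 × Cl: no H
  1 × O: 1 H
  1 × O: no H
  1 × S (aromatic): no H
  Total hydrogens = 7.
Molecular formula: C11H7ClO2S3

C11H7ClO2S3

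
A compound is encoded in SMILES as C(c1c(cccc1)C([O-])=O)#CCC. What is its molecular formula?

Heavy atoms from the SMILES: 11 C, 2 O.
Implicit hydrogens by atom environment:
  4 × C (aromatic): 1 H each → 4
  3 × C: no H
  2 × C (aromatic): no H
  1 × C: 3 H
  1 × C: 2 H
  1 × O: no H
  1 × O (charge -1): no H
  Total hydrogens = 9.
Net charge -1.
Molecular formula: C11H9O2-

C11H9O2-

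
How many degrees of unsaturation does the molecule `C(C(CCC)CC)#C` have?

Molecular formula from the SMILES: C8H14.
DoU = (2C + 2 + N − H − X)/2 = (2·8 + 2 + 0 − 14 − 0)/2 = 4/2 = 2.
(Structurally: 0 ring(s) + 2 π bond(s) = 2.)

2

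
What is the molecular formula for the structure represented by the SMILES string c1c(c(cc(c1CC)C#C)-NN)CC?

Heavy atoms from the SMILES: 12 C, 2 N.
Implicit hydrogens by atom environment:
  4 × C (aromatic): no H
  2 × C: 3 H each → 6
  2 × C: 2 H each → 4
  2 × C (aromatic): 1 H each → 2
  1 × C: 1 H
  1 × C: no H
  1 × N: 2 H
  1 × N: 1 H
  Total hydrogens = 16.
Molecular formula: C12H16N2

C12H16N2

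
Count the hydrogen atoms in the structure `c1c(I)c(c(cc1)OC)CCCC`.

15

Hydrogens are implicit in SMILES; fill each atom to its normal valence:
  3 × C: 2 H each → 6
  3 × C (aromatic): 1 H each → 3
  3 × C (aromatic): no H
  2 × C: 3 H each → 6
  1 × I: no H
  1 × O: no H
  Total hydrogens = 15.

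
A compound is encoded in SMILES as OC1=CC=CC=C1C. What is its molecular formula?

C7H8O

Heavy atoms from the SMILES: 7 C, 1 O.
Implicit hydrogens by atom environment:
  4 × C (aromatic): 1 H each → 4
  2 × C (aromatic): no H
  1 × C: 3 H
  1 × O: 1 H
  Total hydrogens = 8.
Molecular formula: C7H8O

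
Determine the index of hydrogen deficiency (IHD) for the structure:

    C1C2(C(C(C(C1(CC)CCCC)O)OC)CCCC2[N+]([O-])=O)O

Molecular formula from the SMILES: C17H31NO5.
DoU = (2C + 2 + N − H − X)/2 = (2·17 + 2 + 1 − 31 − 0)/2 = 6/2 = 3.
(Structurally: 2 ring(s) + 1 π bond(s) = 3.)

3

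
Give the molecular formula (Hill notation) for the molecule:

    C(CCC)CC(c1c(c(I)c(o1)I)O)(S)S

C10H14I2O2S2

Heavy atoms from the SMILES: 10 C, 2 I, 2 O, 2 S.
Implicit hydrogens by atom environment:
  4 × C: 2 H each → 8
  4 × C (aromatic): no H
  2 × I: no H
  2 × S: 1 H each → 2
  1 × C: 3 H
  1 × C: no H
  1 × O: 1 H
  1 × O (aromatic): no H
  Total hydrogens = 14.
Molecular formula: C10H14I2O2S2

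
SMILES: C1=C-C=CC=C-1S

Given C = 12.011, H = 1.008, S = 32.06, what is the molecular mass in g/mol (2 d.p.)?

Molecular formula: C6H6S.
M = 6×12.011 + 6×1.008 + 1×32.06 = 110.17 g/mol.

110.17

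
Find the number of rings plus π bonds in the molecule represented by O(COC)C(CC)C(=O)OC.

Molecular formula from the SMILES: C7H14O4.
DoU = (2C + 2 + N − H − X)/2 = (2·7 + 2 + 0 − 14 − 0)/2 = 2/2 = 1.
(Structurally: 0 ring(s) + 1 π bond(s) = 1.)

1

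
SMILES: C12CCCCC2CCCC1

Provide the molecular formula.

C10H18

Heavy atoms from the SMILES: 10 C.
Implicit hydrogens by atom environment:
  8 × C: 2 H each → 16
  2 × C: 1 H each → 2
  Total hydrogens = 18.
Molecular formula: C10H18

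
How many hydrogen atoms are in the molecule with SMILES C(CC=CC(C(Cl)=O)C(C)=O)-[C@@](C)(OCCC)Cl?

Hydrogens are implicit in SMILES; fill each atom to its normal valence:
  4 × C: 2 H each → 8
  3 × C: 3 H each → 9
  3 × C: 1 H each → 3
  3 × C: no H
  3 × O: no H
  2 × Cl: no H
  Total hydrogens = 20.

20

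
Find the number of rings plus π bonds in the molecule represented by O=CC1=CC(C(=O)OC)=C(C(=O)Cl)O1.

Molecular formula from the SMILES: C8H5ClO5.
DoU = (2C + 2 + N − H − X)/2 = (2·8 + 2 + 0 − 5 − 1)/2 = 12/2 = 6.
(Structurally: 1 ring(s) + 5 π bond(s) = 6.)

6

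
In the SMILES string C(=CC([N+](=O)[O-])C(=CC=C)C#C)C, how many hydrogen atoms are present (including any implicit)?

Hydrogens are implicit in SMILES; fill each atom to its normal valence:
  6 × C: 1 H each → 6
  2 × C: no H
  1 × C: 3 H
  1 × C: 2 H
  1 × N (charge +1): no H
  1 × O: no H
  1 × O (charge -1): no H
  Total hydrogens = 11.

11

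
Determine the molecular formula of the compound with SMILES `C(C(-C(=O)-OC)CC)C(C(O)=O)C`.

C9H16O4

Heavy atoms from the SMILES: 9 C, 4 O.
Implicit hydrogens by atom environment:
  3 × C: 3 H each → 9
  3 × O: no H
  2 × C: 2 H each → 4
  2 × C: 1 H each → 2
  2 × C: no H
  1 × O: 1 H
  Total hydrogens = 16.
Molecular formula: C9H16O4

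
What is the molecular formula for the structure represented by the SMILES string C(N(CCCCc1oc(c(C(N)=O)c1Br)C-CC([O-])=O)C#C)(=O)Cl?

C15H15BrClN2O5-

Heavy atoms from the SMILES: 1 Br, 15 C, 1 Cl, 2 N, 5 O.
Implicit hydrogens by atom environment:
  6 × C: 2 H each → 12
  4 × C (aromatic): no H
  4 × C: no H
  3 × O: no H
  1 × Br: no H
  1 × C: 1 H
  1 × Cl: no H
  1 × N: 2 H
  1 × N: no H
  1 × O (aromatic): no H
  1 × O (charge -1): no H
  Total hydrogens = 15.
Net charge -1.
Molecular formula: C15H15BrClN2O5-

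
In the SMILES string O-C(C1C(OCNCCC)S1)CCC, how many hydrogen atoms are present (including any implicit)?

21

Hydrogens are implicit in SMILES; fill each atom to its normal valence:
  5 × C: 2 H each → 10
  3 × C: 1 H each → 3
  2 × C: 3 H each → 6
  1 × N: 1 H
  1 × O: 1 H
  1 × O: no H
  1 × S: no H
  Total hydrogens = 21.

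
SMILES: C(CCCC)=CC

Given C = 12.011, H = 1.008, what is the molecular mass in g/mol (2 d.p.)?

98.19

Molecular formula: C7H14.
M = 7×12.011 + 14×1.008 = 98.19 g/mol.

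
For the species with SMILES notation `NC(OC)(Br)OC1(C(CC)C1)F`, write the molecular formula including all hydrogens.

Heavy atoms from the SMILES: 1 Br, 7 C, 1 F, 1 N, 2 O.
Implicit hydrogens by atom environment:
  2 × C: 3 H each → 6
  2 × C: 2 H each → 4
  2 × C: no H
  2 × O: no H
  1 × Br: no H
  1 × C: 1 H
  1 × F: no H
  1 × N: 2 H
  Total hydrogens = 13.
Molecular formula: C7H13BrFNO2

C7H13BrFNO2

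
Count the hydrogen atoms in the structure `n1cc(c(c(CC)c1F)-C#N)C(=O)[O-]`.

Hydrogens are implicit in SMILES; fill each atom to its normal valence:
  4 × C (aromatic): no H
  2 × C: no H
  1 × C: 3 H
  1 × C: 2 H
  1 × C (aromatic): 1 H
  1 × F: no H
  1 × N (aromatic): no H
  1 × N: no H
  1 × O: no H
  1 × O (charge -1): no H
  Total hydrogens = 6.

6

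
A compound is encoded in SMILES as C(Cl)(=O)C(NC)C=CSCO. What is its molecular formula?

Heavy atoms from the SMILES: 6 C, 1 Cl, 1 N, 2 O, 1 S.
Implicit hydrogens by atom environment:
  3 × C: 1 H each → 3
  1 × C: 3 H
  1 × C: 2 H
  1 × C: no H
  1 × Cl: no H
  1 × N: 1 H
  1 × O: 1 H
  1 × O: no H
  1 × S: no H
  Total hydrogens = 10.
Molecular formula: C6H10ClNO2S

C6H10ClNO2S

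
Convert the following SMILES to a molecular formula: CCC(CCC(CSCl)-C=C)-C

C10H19ClS

Heavy atoms from the SMILES: 10 C, 1 Cl, 1 S.
Implicit hydrogens by atom environment:
  5 × C: 2 H each → 10
  3 × C: 1 H each → 3
  2 × C: 3 H each → 6
  1 × Cl: no H
  1 × S: no H
  Total hydrogens = 19.
Molecular formula: C10H19ClS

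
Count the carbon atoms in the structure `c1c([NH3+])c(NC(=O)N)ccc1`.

7

The symbol for carbon appears 7 times in the SMILES. Lowercase c denotes aromatic carbon and counts toward C.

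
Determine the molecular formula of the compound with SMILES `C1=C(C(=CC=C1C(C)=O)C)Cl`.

C9H9ClO

Heavy atoms from the SMILES: 9 C, 1 Cl, 1 O.
Implicit hydrogens by atom environment:
  3 × C (aromatic): 1 H each → 3
  3 × C (aromatic): no H
  2 × C: 3 H each → 6
  1 × C: no H
  1 × Cl: no H
  1 × O: no H
  Total hydrogens = 9.
Molecular formula: C9H9ClO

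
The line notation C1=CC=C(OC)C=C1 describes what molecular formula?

Heavy atoms from the SMILES: 7 C, 1 O.
Implicit hydrogens by atom environment:
  5 × C (aromatic): 1 H each → 5
  1 × C: 3 H
  1 × C (aromatic): no H
  1 × O: no H
  Total hydrogens = 8.
Molecular formula: C7H8O

C7H8O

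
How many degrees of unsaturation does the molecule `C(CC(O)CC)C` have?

Molecular formula from the SMILES: C6H14O.
DoU = (2C + 2 + N − H − X)/2 = (2·6 + 2 + 0 − 14 − 0)/2 = 0/2 = 0.
(Structurally: 0 ring(s) + 0 π bond(s) = 0.)

0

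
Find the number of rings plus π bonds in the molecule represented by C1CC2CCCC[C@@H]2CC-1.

Molecular formula from the SMILES: C10H18.
DoU = (2C + 2 + N − H − X)/2 = (2·10 + 2 + 0 − 18 − 0)/2 = 4/2 = 2.
(Structurally: 2 ring(s) + 0 π bond(s) = 2.)

2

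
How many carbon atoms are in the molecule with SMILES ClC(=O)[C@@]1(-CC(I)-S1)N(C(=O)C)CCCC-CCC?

13

The symbol for carbon appears 13 times in the SMILES. (Cl is a single chlorine, not C + l.)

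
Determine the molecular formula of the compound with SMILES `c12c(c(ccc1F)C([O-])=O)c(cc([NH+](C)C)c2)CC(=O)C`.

Heavy atoms from the SMILES: 16 C, 1 F, 1 N, 3 O.
Implicit hydrogens by atom environment:
  6 × C (aromatic): no H
  4 × C (aromatic): 1 H each → 4
  3 × C: 3 H each → 9
  2 × C: no H
  2 × O: no H
  1 × C: 2 H
  1 × F: no H
  1 × N (charge +1): 1 H
  1 × O (charge -1): no H
  Total hydrogens = 16.
Molecular formula: C16H16FNO3

C16H16FNO3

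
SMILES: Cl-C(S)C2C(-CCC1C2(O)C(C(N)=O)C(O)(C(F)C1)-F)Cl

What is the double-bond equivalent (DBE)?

Molecular formula from the SMILES: C12H17Cl2F2NO3S.
DoU = (2C + 2 + N − H − X)/2 = (2·12 + 2 + 1 − 17 − 4)/2 = 6/2 = 3.
(Structurally: 2 ring(s) + 1 π bond(s) = 3.)

3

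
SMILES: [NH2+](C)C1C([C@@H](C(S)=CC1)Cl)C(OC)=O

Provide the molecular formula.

Heavy atoms from the SMILES: 9 C, 1 Cl, 1 N, 2 O, 1 S.
Implicit hydrogens by atom environment:
  4 × C: 1 H each → 4
  2 × C: 3 H each → 6
  2 × C: no H
  2 × O: no H
  1 × C: 2 H
  1 × Cl: no H
  1 × N (charge +1): 2 H
  1 × S: 1 H
  Total hydrogens = 15.
Net charge +1.
Molecular formula: C9H15ClNO2S+

C9H15ClNO2S+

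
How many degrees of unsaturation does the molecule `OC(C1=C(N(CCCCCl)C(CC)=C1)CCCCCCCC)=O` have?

4

Molecular formula from the SMILES: C19H32ClNO2.
DoU = (2C + 2 + N − H − X)/2 = (2·19 + 2 + 1 − 32 − 1)/2 = 8/2 = 4.
(Structurally: 1 ring(s) + 3 π bond(s) = 4.)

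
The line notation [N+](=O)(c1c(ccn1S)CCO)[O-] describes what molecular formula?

Heavy atoms from the SMILES: 6 C, 2 N, 3 O, 1 S.
Implicit hydrogens by atom environment:
  2 × C: 2 H each → 4
  2 × C (aromatic): 1 H each → 2
  2 × C (aromatic): no H
  1 × N (aromatic): no H
  1 × N (charge +1): no H
  1 × O: 1 H
  1 × O: no H
  1 × O (charge -1): no H
  1 × S: 1 H
  Total hydrogens = 8.
Molecular formula: C6H8N2O3S

C6H8N2O3S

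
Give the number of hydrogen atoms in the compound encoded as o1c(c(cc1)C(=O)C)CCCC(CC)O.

18

Hydrogens are implicit in SMILES; fill each atom to its normal valence:
  4 × C: 2 H each → 8
  2 × C: 3 H each → 6
  2 × C (aromatic): 1 H each → 2
  2 × C (aromatic): no H
  1 × C: 1 H
  1 × C: no H
  1 × O: 1 H
  1 × O (aromatic): no H
  1 × O: no H
  Total hydrogens = 18.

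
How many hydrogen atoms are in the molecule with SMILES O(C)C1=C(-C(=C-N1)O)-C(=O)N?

Hydrogens are implicit in SMILES; fill each atom to its normal valence:
  3 × C (aromatic): no H
  2 × O: no H
  1 × C: 3 H
  1 × C (aromatic): 1 H
  1 × C: no H
  1 × N: 2 H
  1 × N (aromatic): 1 H
  1 × O: 1 H
  Total hydrogens = 8.

8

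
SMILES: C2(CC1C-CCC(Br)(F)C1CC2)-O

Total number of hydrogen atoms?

16

Hydrogens are implicit in SMILES; fill each atom to its normal valence:
  6 × C: 2 H each → 12
  3 × C: 1 H each → 3
  1 × Br: no H
  1 × C: no H
  1 × F: no H
  1 × O: 1 H
  Total hydrogens = 16.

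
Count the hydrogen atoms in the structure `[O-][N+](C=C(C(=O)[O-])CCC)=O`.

8

Hydrogens are implicit in SMILES; fill each atom to its normal valence:
  2 × C: 2 H each → 4
  2 × C: no H
  2 × O: no H
  2 × O (charge -1): no H
  1 × C: 3 H
  1 × C: 1 H
  1 × N (charge +1): no H
  Total hydrogens = 8.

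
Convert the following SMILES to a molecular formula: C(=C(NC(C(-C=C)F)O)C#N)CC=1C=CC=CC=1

Heavy atoms from the SMILES: 14 C, 1 F, 2 N, 1 O.
Implicit hydrogens by atom environment:
  5 × C (aromatic): 1 H each → 5
  4 × C: 1 H each → 4
  2 × C: 2 H each → 4
  2 × C: no H
  1 × C (aromatic): no H
  1 × F: no H
  1 × N: 1 H
  1 × N: no H
  1 × O: 1 H
  Total hydrogens = 15.
Molecular formula: C14H15FN2O

C14H15FN2O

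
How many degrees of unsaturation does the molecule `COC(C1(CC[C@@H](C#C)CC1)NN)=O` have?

4

Molecular formula from the SMILES: C10H16N2O2.
DoU = (2C + 2 + N − H − X)/2 = (2·10 + 2 + 2 − 16 − 0)/2 = 8/2 = 4.
(Structurally: 1 ring(s) + 3 π bond(s) = 4.)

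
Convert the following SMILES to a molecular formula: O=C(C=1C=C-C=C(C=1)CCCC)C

Heavy atoms from the SMILES: 12 C, 1 O.
Implicit hydrogens by atom environment:
  4 × C (aromatic): 1 H each → 4
  3 × C: 2 H each → 6
  2 × C: 3 H each → 6
  2 × C (aromatic): no H
  1 × C: no H
  1 × O: no H
  Total hydrogens = 16.
Molecular formula: C12H16O

C12H16O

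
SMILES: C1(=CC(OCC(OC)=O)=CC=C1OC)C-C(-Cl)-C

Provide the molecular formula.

Heavy atoms from the SMILES: 13 C, 1 Cl, 4 O.
Implicit hydrogens by atom environment:
  4 × O: no H
  3 × C: 3 H each → 9
  3 × C (aromatic): 1 H each → 3
  3 × C (aromatic): no H
  2 × C: 2 H each → 4
  1 × C: 1 H
  1 × C: no H
  1 × Cl: no H
  Total hydrogens = 17.
Molecular formula: C13H17ClO4

C13H17ClO4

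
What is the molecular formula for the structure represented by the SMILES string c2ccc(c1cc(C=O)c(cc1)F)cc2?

Heavy atoms from the SMILES: 13 C, 1 F, 1 O.
Implicit hydrogens by atom environment:
  8 × C (aromatic): 1 H each → 8
  4 × C (aromatic): no H
  1 × C: 1 H
  1 × F: no H
  1 × O: no H
  Total hydrogens = 9.
Molecular formula: C13H9FO

C13H9FO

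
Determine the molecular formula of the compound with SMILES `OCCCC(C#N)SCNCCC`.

Heavy atoms from the SMILES: 9 C, 2 N, 1 O, 1 S.
Implicit hydrogens by atom environment:
  6 × C: 2 H each → 12
  1 × C: 3 H
  1 × C: 1 H
  1 × C: no H
  1 × N: 1 H
  1 × N: no H
  1 × O: 1 H
  1 × S: no H
  Total hydrogens = 18.
Molecular formula: C9H18N2OS

C9H18N2OS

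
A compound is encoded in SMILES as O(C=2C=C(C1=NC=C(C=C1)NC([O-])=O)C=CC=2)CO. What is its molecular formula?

C13H11N2O4-

Heavy atoms from the SMILES: 13 C, 2 N, 4 O.
Implicit hydrogens by atom environment:
  7 × C (aromatic): 1 H each → 7
  4 × C (aromatic): no H
  2 × O: no H
  1 × C: 2 H
  1 × C: no H
  1 × N: 1 H
  1 × N (aromatic): no H
  1 × O: 1 H
  1 × O (charge -1): no H
  Total hydrogens = 11.
Net charge -1.
Molecular formula: C13H11N2O4-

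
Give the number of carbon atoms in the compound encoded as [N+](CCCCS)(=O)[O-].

The symbol for carbon appears 4 times in the SMILES.

4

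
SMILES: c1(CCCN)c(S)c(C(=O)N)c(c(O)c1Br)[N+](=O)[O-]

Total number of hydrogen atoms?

12

Hydrogens are implicit in SMILES; fill each atom to its normal valence:
  6 × C (aromatic): no H
  3 × C: 2 H each → 6
  2 × N: 2 H each → 4
  2 × O: no H
  1 × Br: no H
  1 × C: no H
  1 × N (charge +1): no H
  1 × O: 1 H
  1 × O (charge -1): no H
  1 × S: 1 H
  Total hydrogens = 12.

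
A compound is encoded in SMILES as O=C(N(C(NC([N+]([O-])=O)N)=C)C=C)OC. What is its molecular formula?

C7H12N4O4

Heavy atoms from the SMILES: 7 C, 4 N, 4 O.
Implicit hydrogens by atom environment:
  3 × O: no H
  2 × C: 2 H each → 4
  2 × C: 1 H each → 2
  2 × C: no H
  1 × C: 3 H
  1 × N: 2 H
  1 × N: 1 H
  1 × N: no H
  1 × N (charge +1): no H
  1 × O (charge -1): no H
  Total hydrogens = 12.
Molecular formula: C7H12N4O4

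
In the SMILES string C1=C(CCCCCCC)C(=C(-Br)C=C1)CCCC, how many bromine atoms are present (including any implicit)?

1

The symbol for bromine appears 1 time in the SMILES.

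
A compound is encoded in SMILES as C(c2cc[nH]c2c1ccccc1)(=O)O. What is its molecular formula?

C11H9NO2

Heavy atoms from the SMILES: 11 C, 1 N, 2 O.
Implicit hydrogens by atom environment:
  7 × C (aromatic): 1 H each → 7
  3 × C (aromatic): no H
  1 × C: no H
  1 × N (aromatic): 1 H
  1 × O: 1 H
  1 × O: no H
  Total hydrogens = 9.
Molecular formula: C11H9NO2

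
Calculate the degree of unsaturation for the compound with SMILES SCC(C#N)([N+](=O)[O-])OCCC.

Molecular formula from the SMILES: C6H10N2O3S.
DoU = (2C + 2 + N − H − X)/2 = (2·6 + 2 + 2 − 10 − 0)/2 = 6/2 = 3.
(Structurally: 0 ring(s) + 3 π bond(s) = 3.)

3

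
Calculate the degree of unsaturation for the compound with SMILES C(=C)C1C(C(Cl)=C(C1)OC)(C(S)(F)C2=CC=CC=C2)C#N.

Molecular formula from the SMILES: C16H15ClFNOS.
DoU = (2C + 2 + N − H − X)/2 = (2·16 + 2 + 1 − 15 − 2)/2 = 18/2 = 9.
(Structurally: 2 ring(s) + 7 π bond(s) = 9.)

9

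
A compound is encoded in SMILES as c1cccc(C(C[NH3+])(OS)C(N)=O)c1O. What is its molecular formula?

C9H13N2O3S+

Heavy atoms from the SMILES: 9 C, 2 N, 3 O, 1 S.
Implicit hydrogens by atom environment:
  4 × C (aromatic): 1 H each → 4
  2 × C: no H
  2 × C (aromatic): no H
  2 × O: no H
  1 × C: 2 H
  1 × N (charge +1): 3 H
  1 × N: 2 H
  1 × O: 1 H
  1 × S: 1 H
  Total hydrogens = 13.
Net charge +1.
Molecular formula: C9H13N2O3S+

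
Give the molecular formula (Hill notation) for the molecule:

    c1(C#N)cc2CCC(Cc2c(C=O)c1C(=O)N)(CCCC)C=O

C18H20N2O3

Heavy atoms from the SMILES: 18 C, 2 N, 3 O.
Implicit hydrogens by atom environment:
  6 × C: 2 H each → 12
  5 × C (aromatic): no H
  3 × C: no H
  3 × O: no H
  2 × C: 1 H each → 2
  1 × C: 3 H
  1 × C (aromatic): 1 H
  1 × N: 2 H
  1 × N: no H
  Total hydrogens = 20.
Molecular formula: C18H20N2O3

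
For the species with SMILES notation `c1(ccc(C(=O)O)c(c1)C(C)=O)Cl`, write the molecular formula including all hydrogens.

Heavy atoms from the SMILES: 9 C, 1 Cl, 3 O.
Implicit hydrogens by atom environment:
  3 × C (aromatic): 1 H each → 3
  3 × C (aromatic): no H
  2 × C: no H
  2 × O: no H
  1 × C: 3 H
  1 × Cl: no H
  1 × O: 1 H
  Total hydrogens = 7.
Molecular formula: C9H7ClO3

C9H7ClO3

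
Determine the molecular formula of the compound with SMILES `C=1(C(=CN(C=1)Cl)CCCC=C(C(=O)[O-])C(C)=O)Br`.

Heavy atoms from the SMILES: 1 Br, 12 C, 1 Cl, 1 N, 3 O.
Implicit hydrogens by atom environment:
  3 × C: 2 H each → 6
  3 × C: no H
  2 × C (aromatic): 1 H each → 2
  2 × C (aromatic): no H
  2 × O: no H
  1 × Br: no H
  1 × C: 3 H
  1 × C: 1 H
  1 × Cl: no H
  1 × N (aromatic): no H
  1 × O (charge -1): no H
  Total hydrogens = 12.
Net charge -1.
Molecular formula: C12H12BrClNO3-

C12H12BrClNO3-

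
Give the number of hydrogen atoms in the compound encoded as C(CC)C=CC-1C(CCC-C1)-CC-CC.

Hydrogens are implicit in SMILES; fill each atom to its normal valence:
  9 × C: 2 H each → 18
  4 × C: 1 H each → 4
  2 × C: 3 H each → 6
  Total hydrogens = 28.

28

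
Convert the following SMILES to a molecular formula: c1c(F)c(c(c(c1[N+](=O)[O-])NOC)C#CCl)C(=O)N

C10H7ClFN3O4

Heavy atoms from the SMILES: 10 C, 1 Cl, 1 F, 3 N, 4 O.
Implicit hydrogens by atom environment:
  5 × C (aromatic): no H
  3 × C: no H
  3 × O: no H
  1 × C: 3 H
  1 × C (aromatic): 1 H
  1 × Cl: no H
  1 × F: no H
  1 × N: 2 H
  1 × N: 1 H
  1 × N (charge +1): no H
  1 × O (charge -1): no H
  Total hydrogens = 7.
Molecular formula: C10H7ClFN3O4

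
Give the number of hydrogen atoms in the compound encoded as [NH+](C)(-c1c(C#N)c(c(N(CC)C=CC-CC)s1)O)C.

22

Hydrogens are implicit in SMILES; fill each atom to its normal valence:
  4 × C: 3 H each → 12
  4 × C (aromatic): no H
  3 × C: 2 H each → 6
  2 × C: 1 H each → 2
  2 × N: no H
  1 × C: no H
  1 × N (charge +1): 1 H
  1 × O: 1 H
  1 × S (aromatic): no H
  Total hydrogens = 22.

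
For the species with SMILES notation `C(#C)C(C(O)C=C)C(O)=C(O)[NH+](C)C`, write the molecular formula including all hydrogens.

Heavy atoms from the SMILES: 10 C, 1 N, 3 O.
Implicit hydrogens by atom environment:
  4 × C: 1 H each → 4
  3 × C: no H
  3 × O: 1 H each → 3
  2 × C: 3 H each → 6
  1 × C: 2 H
  1 × N (charge +1): 1 H
  Total hydrogens = 16.
Net charge +1.
Molecular formula: C10H16NO3+

C10H16NO3+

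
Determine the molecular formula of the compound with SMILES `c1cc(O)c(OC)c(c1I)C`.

C8H9IO2

Heavy atoms from the SMILES: 8 C, 1 I, 2 O.
Implicit hydrogens by atom environment:
  4 × C (aromatic): no H
  2 × C: 3 H each → 6
  2 × C (aromatic): 1 H each → 2
  1 × I: no H
  1 × O: 1 H
  1 × O: no H
  Total hydrogens = 9.
Molecular formula: C8H9IO2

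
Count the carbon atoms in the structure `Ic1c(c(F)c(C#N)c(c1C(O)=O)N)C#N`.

9

The symbol for carbon appears 9 times in the SMILES. Lowercase c denotes aromatic carbon and counts toward C.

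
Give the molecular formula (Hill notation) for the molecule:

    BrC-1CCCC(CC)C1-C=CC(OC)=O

C12H19BrO2

Heavy atoms from the SMILES: 1 Br, 12 C, 2 O.
Implicit hydrogens by atom environment:
  5 × C: 1 H each → 5
  4 × C: 2 H each → 8
  2 × C: 3 H each → 6
  2 × O: no H
  1 × Br: no H
  1 × C: no H
  Total hydrogens = 19.
Molecular formula: C12H19BrO2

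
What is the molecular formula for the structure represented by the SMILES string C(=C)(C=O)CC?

C5H8O

Heavy atoms from the SMILES: 5 C, 1 O.
Implicit hydrogens by atom environment:
  2 × C: 2 H each → 4
  1 × C: 3 H
  1 × C: 1 H
  1 × C: no H
  1 × O: no H
  Total hydrogens = 8.
Molecular formula: C5H8O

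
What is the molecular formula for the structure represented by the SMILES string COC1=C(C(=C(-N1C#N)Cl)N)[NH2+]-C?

Heavy atoms from the SMILES: 7 C, 1 Cl, 4 N, 1 O.
Implicit hydrogens by atom environment:
  4 × C (aromatic): no H
  2 × C: 3 H each → 6
  1 × C: no H
  1 × Cl: no H
  1 × N (charge +1): 2 H
  1 × N: 2 H
  1 × N (aromatic): no H
  1 × N: no H
  1 × O: no H
  Total hydrogens = 10.
Net charge +1.
Molecular formula: C7H10ClN4O+

C7H10ClN4O+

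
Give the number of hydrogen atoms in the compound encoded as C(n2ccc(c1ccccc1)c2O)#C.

Hydrogens are implicit in SMILES; fill each atom to its normal valence:
  7 × C (aromatic): 1 H each → 7
  3 × C (aromatic): no H
  1 × C: 1 H
  1 × C: no H
  1 × N (aromatic): no H
  1 × O: 1 H
  Total hydrogens = 9.

9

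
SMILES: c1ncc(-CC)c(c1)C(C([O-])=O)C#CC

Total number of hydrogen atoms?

Hydrogens are implicit in SMILES; fill each atom to its normal valence:
  3 × C (aromatic): 1 H each → 3
  3 × C: no H
  2 × C: 3 H each → 6
  2 × C (aromatic): no H
  1 × C: 2 H
  1 × C: 1 H
  1 × N (aromatic): no H
  1 × O: no H
  1 × O (charge -1): no H
  Total hydrogens = 12.

12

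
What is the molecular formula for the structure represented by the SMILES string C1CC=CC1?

Heavy atoms from the SMILES: 5 C.
Implicit hydrogens by atom environment:
  3 × C: 2 H each → 6
  2 × C: 1 H each → 2
  Total hydrogens = 8.
Molecular formula: C5H8

C5H8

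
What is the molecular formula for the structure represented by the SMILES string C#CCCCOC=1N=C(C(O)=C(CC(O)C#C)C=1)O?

C14H15NO4

Heavy atoms from the SMILES: 14 C, 1 N, 4 O.
Implicit hydrogens by atom environment:
  4 × C: 2 H each → 8
  4 × C (aromatic): no H
  3 × C: 1 H each → 3
  3 × O: 1 H each → 3
  2 × C: no H
  1 × C (aromatic): 1 H
  1 × N (aromatic): no H
  1 × O: no H
  Total hydrogens = 15.
Molecular formula: C14H15NO4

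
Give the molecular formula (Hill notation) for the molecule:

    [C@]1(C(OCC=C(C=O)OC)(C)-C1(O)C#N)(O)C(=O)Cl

C11H12ClNO6

Heavy atoms from the SMILES: 11 C, 1 Cl, 1 N, 6 O.
Implicit hydrogens by atom environment:
  6 × C: no H
  4 × O: no H
  2 × C: 3 H each → 6
  2 × C: 1 H each → 2
  2 × O: 1 H each → 2
  1 × C: 2 H
  1 × Cl: no H
  1 × N: no H
  Total hydrogens = 12.
Molecular formula: C11H12ClNO6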